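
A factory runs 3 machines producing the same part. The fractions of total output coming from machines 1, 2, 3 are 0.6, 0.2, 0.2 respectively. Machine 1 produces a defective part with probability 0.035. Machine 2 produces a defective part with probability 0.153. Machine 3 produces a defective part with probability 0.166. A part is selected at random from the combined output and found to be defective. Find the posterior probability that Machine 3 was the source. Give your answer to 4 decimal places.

Posterior probability ≈ 0.3915

P(defective|M1) = 0.035; P(defective|M2) = 0.153; P(defective|M3) = 0.166.
Prior × likelihood for each source: 0.6·0.035=0.02100, 0.2·0.153=0.03060, 0.2·0.166=0.03320. Summing gives P(defective) = 0.084800.
P(Machine 3 | defective) = 0.03320 / 0.084800 = 0.3915.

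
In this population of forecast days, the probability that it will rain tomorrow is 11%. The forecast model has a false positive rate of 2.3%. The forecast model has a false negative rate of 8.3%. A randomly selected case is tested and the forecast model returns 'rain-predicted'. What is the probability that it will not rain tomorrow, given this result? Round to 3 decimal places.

P(¬H | E) ≈ 0.169

Let H be the event that it will rain tomorrow. P(H) = 0.11, so P(¬H) = 0.89. With E the 'rain-predicted' result, P(E|H) = 0.917 and P(E|¬H) = 0.023.
P(E) = 0.917·0.11 + 0.023·0.89 = 0.10087 + 0.020470 = 0.12134.
By Bayes' theorem, P(H|E) = 0.10087 / 0.12134 = 0.831. Hence P(¬H|E) = 1 − 0.831 = 0.169.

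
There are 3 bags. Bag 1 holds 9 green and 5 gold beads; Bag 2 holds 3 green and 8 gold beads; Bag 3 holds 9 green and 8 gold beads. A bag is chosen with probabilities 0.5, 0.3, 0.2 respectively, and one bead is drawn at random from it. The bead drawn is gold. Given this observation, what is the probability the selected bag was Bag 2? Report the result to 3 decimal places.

Posterior probability ≈ 0.444

P(gold|Bag 1) = 0.3571; P(gold|Bag 2) = 0.7273; P(gold|Bag 3) = 0.4706.
Prior × likelihood for each source: 0.5·0.3571=0.1786, 0.3·0.7273=0.2182, 0.2·0.4706=0.09412. Summing gives P(gold) = 0.49087.
P(Bag 2 | gold) = 0.2182 / 0.49087 = 0.444.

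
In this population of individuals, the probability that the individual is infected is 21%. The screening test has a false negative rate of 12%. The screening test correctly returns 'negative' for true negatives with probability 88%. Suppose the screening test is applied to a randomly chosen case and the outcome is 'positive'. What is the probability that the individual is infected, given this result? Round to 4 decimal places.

Let H be the event that the individual is infected. P(H) = 0.21, so P(¬H) = 0.79. With E the 'positive' result, P(E|H) = 0.88 and P(E|¬H) = 0.12.
P(E) = 0.88·0.21 + 0.12·0.79 = 0.18480 + 0.094800 = 0.27960.
By Bayes' theorem, P(H|E) = 0.18480 / 0.27960 = 0.6609.

P(H | E) ≈ 0.6609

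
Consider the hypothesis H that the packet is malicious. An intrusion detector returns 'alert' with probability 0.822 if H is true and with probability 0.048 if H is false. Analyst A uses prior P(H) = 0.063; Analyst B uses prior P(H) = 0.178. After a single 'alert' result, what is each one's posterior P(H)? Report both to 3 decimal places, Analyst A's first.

The likelihood ratio for an 'alert' result is 0.822/0.048 = 17.125.
Analyst A: prior odds 0.063/0.937 = 0.067236; posterior odds 1.1514; posterior probability 0.535.
Analyst B: prior odds 0.178/0.822 = 0.21655; posterior odds 3.7083; posterior probability 0.788.

Analyst A: 0.535; Analyst B: 0.788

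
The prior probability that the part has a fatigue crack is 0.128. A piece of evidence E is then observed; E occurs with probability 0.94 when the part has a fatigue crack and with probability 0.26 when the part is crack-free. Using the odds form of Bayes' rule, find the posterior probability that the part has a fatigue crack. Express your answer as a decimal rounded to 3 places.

Posterior probability ≈ 0.347

Prior odds = 0.128/(1−0.128) = 0.14679. In log-odds, ln(0.14679) = -1.9188.
Add log likelihood ratio: ln(3.6154) = 1.2852.
Posterior log-odds = -0.63356, so posterior odds = exp(-0.63356) = 0.53070. Converting, P(H|E) = 0.53070/1.5307 = 0.347.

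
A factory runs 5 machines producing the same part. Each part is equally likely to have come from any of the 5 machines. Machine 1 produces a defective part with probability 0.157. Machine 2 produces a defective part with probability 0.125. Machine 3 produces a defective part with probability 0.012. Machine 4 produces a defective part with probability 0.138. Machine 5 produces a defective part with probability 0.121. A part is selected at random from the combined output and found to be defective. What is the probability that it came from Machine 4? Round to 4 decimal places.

P(defective|M1) = 0.157; P(defective|M2) = 0.125; P(defective|M3) = 0.012; P(defective|M4) = 0.138; P(defective|M5) = 0.121.
Prior × likelihood for each source: 0.2·0.157=0.03140, 0.2·0.125=0.02500, 0.2·0.012=0.002400, 0.2·0.138=0.02760, 0.2·0.121=0.02420. Summing gives P(defective) = 0.11060.
P(Machine 4 | defective) = 0.02760 / 0.11060 = 0.2495.

Posterior probability ≈ 0.2495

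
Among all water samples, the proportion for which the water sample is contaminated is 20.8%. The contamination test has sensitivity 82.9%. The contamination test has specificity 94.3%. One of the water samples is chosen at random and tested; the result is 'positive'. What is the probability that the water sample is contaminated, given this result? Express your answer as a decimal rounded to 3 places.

P(H | E) ≈ 0.793

Let H be the event that the water sample is contaminated. P(H) = 0.208, so P(¬H) = 0.792. With E the 'positive' result, P(E|H) = 0.829 and P(E|¬H) = 0.057.
P(E) = 0.829·0.208 + 0.057·0.792 = 0.17243 + 0.045144 = 0.21758.
By Bayes' theorem, P(H|E) = 0.17243 / 0.21758 = 0.793.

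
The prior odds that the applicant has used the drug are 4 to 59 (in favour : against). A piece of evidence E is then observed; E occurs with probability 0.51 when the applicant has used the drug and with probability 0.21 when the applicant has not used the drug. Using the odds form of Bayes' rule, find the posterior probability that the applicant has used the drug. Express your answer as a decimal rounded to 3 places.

Posterior probability ≈ 0.141

Prior odds = 4/59 = 0.067797. In log-odds, ln(0.067797) = -2.6912.
Add log likelihood ratio: ln(2.4286) = 0.88730.
Posterior log-odds = -1.8039, so posterior odds = exp(-1.8039) = 0.16465. Converting, P(H|E) = 0.16465/1.1646 = 0.141.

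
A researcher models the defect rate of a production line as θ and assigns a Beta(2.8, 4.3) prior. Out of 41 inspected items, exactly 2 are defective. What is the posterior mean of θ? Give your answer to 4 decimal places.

Posterior mean ≈ 0.0998

The binomial likelihood is conjugate to the Beta prior: with 2 successes and 39 failures, the posterior is Beta(2.8+2, 4.3+39) = Beta(4.8, 43.3).
E[θ | data] = 4.8/(4.8+43.3) = 0.0998.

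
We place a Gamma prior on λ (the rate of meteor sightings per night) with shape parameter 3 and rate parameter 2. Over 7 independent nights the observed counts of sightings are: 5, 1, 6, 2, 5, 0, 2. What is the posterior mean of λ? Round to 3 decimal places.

The Poisson likelihood adds the total count to the shape and the number of exposure periods to the rate. Here ∑xᵢ = 21 and n = 7, so shape 3→24 and rate 2→9.
E[λ | data] = 24/9 = 2.667.

Posterior mean ≈ 2.667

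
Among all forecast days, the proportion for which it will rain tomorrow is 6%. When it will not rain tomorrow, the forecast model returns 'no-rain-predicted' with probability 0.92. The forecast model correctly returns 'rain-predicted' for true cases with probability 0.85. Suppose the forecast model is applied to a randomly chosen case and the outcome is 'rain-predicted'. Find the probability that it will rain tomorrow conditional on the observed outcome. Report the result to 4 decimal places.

P(H | E) ≈ 0.4041

Write H for 'it will rain tomorrow'. Prior odds H:¬H = 0.06/0.94 = 0.063830. For the 'rain-predicted' outcome, the likelihood ratio is 0.85/0.08 = 10.625.
Posterior odds = 0.063830 × 10.625 = 0.67819, so P(H|E) = 0.67819/(1+0.67819) = 0.4041.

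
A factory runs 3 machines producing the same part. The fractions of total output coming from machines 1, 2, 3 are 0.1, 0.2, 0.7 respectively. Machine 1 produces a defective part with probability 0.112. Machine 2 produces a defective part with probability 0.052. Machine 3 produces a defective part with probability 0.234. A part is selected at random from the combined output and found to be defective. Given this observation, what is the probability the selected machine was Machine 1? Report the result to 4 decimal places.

Tabulate prior·likelihood by source: [1] prior 0.1, lik 0.112, product 0.01120; [2] prior 0.2, lik 0.052, product 0.01040; [3] prior 0.7, lik 0.234, product 0.1638.
Normalizing constant = 0.18540; the posterior for Machine 1 is its product over the sum, 0.01120/0.18540 = 0.0604.

Posterior probability ≈ 0.0604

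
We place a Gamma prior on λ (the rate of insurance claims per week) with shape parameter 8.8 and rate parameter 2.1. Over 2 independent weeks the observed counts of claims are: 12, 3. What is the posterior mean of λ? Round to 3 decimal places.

Posterior mean ≈ 5.805

The Poisson likelihood adds the total count to the shape and the number of exposure periods to the rate. Here ∑xᵢ = 15 and n = 2, so shape 8.8→23.8 and rate 2.1→4.1.
E[λ | data] = 23.8/4.1 = 5.805.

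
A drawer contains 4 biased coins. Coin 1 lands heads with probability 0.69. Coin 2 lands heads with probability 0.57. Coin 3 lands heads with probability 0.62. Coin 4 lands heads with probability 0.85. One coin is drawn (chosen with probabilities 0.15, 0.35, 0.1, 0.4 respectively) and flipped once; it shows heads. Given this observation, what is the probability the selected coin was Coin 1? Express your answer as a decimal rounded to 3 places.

Posterior probability ≈ 0.147

P(heads|C1) = 0.69; P(heads|C2) = 0.57; P(heads|C3) = 0.62; P(heads|C4) = 0.85.
Prior × likelihood for each source: 0.15·0.69=0.1035, 0.35·0.57=0.1995, 0.1·0.62=0.06200, 0.4·0.85=0.3400. Summing gives P(heads) = 0.70500.
P(Coin 1 | heads) = 0.1035 / 0.70500 = 0.147.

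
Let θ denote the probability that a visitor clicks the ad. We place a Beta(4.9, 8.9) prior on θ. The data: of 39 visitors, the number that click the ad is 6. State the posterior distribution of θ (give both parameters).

The binomial likelihood is conjugate to the Beta prior: with 6 successes and 33 failures, the posterior is Beta(4.9+6, 8.9+33) = Beta(10.9, 41.9).

Posterior: Beta(10.9, 41.9)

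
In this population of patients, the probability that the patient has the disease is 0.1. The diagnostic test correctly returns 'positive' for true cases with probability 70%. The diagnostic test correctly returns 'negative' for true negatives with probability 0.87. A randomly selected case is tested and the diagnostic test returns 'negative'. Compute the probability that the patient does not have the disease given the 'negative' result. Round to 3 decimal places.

Let H be the event that the patient has the disease. P(H) = 0.1, so P(¬H) = 0.9. With E the 'negative' result, P(E|H) = 0.3 and P(E|¬H) = 0.87.
P(E) = 0.3·0.1 + 0.87·0.9 = 0.030000 + 0.78300 = 0.81300.
By Bayes' theorem, P(H|E) = 0.030000 / 0.81300 = 0.037. Hence P(¬H|E) = 1 − 0.037 = 0.963.

P(¬H | E) ≈ 0.963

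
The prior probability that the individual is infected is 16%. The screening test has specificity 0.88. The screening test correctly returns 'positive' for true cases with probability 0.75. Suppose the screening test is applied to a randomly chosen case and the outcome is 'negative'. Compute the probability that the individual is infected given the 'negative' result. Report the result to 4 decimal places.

P(H | E) ≈ 0.0513

Write H for 'the individual is infected'. Prior odds H:¬H = 0.16/0.84 = 0.19048. For the 'negative' outcome, the likelihood ratio is 0.25/0.88 = 0.28409.
Posterior odds = 0.19048 × 0.28409 = 0.054113, so P(H|E) = 0.054113/(1+0.054113) = 0.0513.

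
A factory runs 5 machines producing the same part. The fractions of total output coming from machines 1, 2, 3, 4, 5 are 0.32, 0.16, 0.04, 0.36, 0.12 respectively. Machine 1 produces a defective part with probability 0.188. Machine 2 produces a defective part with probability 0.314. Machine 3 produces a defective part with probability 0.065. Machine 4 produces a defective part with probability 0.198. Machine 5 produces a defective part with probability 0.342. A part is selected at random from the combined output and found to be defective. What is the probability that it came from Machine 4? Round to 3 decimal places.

Tabulate prior·likelihood by source: [1] prior 0.32, lik 0.188, product 0.06016; [2] prior 0.16, lik 0.314, product 0.05024; [3] prior 0.04, lik 0.065, product 0.002600; [4] prior 0.36, lik 0.198, product 0.07128; [5] prior 0.12, lik 0.342, product 0.04104.
Normalizing constant = 0.22532; the posterior for Machine 4 is its product over the sum, 0.07128/0.22532 = 0.316.

Posterior probability ≈ 0.316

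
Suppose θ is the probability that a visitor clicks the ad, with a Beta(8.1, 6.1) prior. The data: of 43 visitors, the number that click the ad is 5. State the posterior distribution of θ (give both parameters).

Posterior: Beta(13.1, 44.1)

The binomial likelihood is conjugate to the Beta prior: with 5 successes and 38 failures, the posterior is Beta(8.1+5, 6.1+38) = Beta(13.1, 44.1).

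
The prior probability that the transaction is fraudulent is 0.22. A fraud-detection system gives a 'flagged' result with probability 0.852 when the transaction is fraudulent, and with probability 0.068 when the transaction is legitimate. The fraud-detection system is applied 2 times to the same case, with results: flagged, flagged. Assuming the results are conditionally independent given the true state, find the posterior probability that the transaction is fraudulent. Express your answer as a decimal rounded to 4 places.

Posterior P(H) ≈ 0.9779

With H the event that the transaction is fraudulent, the joint likelihood of the observed sequence is P(data|H) = 0.852·0.852 = 0.72590 and P(data|¬H) = 0.068·0.068 = 0.0046240.
Bayes: P(H|data) = 0.22·0.72590 / (0.22·0.72590 + 0.78·0.0046240) = 0.15970/0.16331 = 0.9779.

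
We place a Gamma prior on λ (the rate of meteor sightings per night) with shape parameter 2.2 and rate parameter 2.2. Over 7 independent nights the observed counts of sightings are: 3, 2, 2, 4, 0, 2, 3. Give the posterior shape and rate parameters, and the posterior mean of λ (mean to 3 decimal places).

Total count ∑xᵢ = 16 over n = 7 nights.
Gamma is conjugate to the Poisson likelihood: posterior is Gamma(shape = 2.2+16 = 18.2, rate = 2.2+7 = 9.2).
E[λ | data] = 18.2/9.2 = 1.978.

Posterior: Gamma(shape=18.2, rate=9.2); mean ≈ 1.978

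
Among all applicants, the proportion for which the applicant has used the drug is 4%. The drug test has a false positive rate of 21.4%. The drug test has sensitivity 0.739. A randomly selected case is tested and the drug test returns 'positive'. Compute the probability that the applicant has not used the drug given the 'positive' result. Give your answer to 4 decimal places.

Let H be the event that the applicant has used the drug. P(H) = 0.04, so P(¬H) = 0.96. With E the 'positive' result, P(E|H) = 0.739 and P(E|¬H) = 0.214.
P(E) = 0.739·0.04 + 0.214·0.96 = 0.029560 + 0.20544 = 0.23500.
By Bayes' theorem, P(H|E) = 0.029560 / 0.23500 = 0.1258. Hence P(¬H|E) = 1 − 0.1258 = 0.8742.

P(¬H | E) ≈ 0.8742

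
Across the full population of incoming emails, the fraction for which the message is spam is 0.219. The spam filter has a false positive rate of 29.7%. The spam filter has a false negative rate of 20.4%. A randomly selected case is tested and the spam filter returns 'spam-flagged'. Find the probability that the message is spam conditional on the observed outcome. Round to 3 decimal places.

Let H be the event that the message is spam. P(H) = 0.219, so P(¬H) = 0.781. With E the 'spam-flagged' result, P(E|H) = 0.796 and P(E|¬H) = 0.297.
P(E) = 0.796·0.219 + 0.297·0.781 = 0.17432 + 0.23196 = 0.40628.
By Bayes' theorem, P(H|E) = 0.17432 / 0.40628 = 0.429.

P(H | E) ≈ 0.429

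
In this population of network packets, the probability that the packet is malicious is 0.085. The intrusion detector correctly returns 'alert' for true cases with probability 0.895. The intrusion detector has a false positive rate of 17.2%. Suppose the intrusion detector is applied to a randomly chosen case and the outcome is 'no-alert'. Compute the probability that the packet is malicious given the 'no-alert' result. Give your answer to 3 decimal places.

Let H be the event that the packet is malicious. P(H) = 0.085, so P(¬H) = 0.915. With E the 'no-alert' result, P(E|H) = 0.105 and P(E|¬H) = 0.828.
P(E) = 0.105·0.085 + 0.828·0.915 = 0.0089250 + 0.75762 = 0.76654.
By Bayes' theorem, P(H|E) = 0.0089250 / 0.76654 = 0.012.

P(H | E) ≈ 0.012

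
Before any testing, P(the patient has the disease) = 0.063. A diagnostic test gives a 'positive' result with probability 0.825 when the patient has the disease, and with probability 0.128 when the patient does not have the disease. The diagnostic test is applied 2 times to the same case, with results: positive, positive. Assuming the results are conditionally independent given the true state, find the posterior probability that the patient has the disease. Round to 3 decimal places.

Let H be the event that the patient has the disease; start with P(H) = 0.063. P('positive'|H) = 0.825, P('positive'|¬H) = 0.128.
Update on result 1 ('positive'): P(H) ← 0.825·0.0630 / (0.825·0.0630 + 0.128·0.9370) = 0.051975/0.17191 = 0.3023.
Update on result 2 ('positive'): P(H) ← 0.825·0.3023 / (0.825·0.3023 + 0.128·0.6977) = 0.24943/0.33873 = 0.7364.

Posterior P(H) ≈ 0.736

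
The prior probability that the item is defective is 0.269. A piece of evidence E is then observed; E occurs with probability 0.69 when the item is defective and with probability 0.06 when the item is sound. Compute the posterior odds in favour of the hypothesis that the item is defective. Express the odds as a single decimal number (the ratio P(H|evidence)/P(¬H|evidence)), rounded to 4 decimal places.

Prior odds = 0.269/(1−0.269) = 0.36799. In log-odds, ln(0.36799) = -0.99970.
Add log likelihood ratio: ln(11.500) = 2.4423.
Posterior log-odds = 1.4426, so posterior odds = exp(1.4426) = 4.2319.

Posterior odds ≈ 4.2319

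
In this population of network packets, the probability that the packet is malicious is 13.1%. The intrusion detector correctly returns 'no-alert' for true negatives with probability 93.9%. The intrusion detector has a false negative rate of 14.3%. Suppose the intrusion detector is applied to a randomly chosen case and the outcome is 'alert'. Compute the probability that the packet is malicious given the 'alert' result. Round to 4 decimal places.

Write H for 'the packet is malicious'. Prior odds H:¬H = 0.131/0.869 = 0.15075. For the 'alert' outcome, the likelihood ratio is 0.857/0.061 = 14.049.
Posterior odds = 0.15075 × 14.049 = 2.1179, so P(H|E) = 2.1179/(1+2.1179) = 0.6793.

P(H | E) ≈ 0.6793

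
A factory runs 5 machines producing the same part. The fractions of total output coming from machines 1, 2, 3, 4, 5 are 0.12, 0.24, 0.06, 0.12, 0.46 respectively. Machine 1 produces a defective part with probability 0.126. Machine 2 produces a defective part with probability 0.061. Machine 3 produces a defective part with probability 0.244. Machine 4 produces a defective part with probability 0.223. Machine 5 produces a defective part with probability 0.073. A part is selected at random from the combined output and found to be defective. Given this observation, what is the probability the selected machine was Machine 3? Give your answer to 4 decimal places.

Posterior probability ≈ 0.1398

P(defective|M1) = 0.126; P(defective|M2) = 0.061; P(defective|M3) = 0.244; P(defective|M4) = 0.223; P(defective|M5) = 0.073.
Prior × likelihood for each source: 0.12·0.126=0.01512, 0.24·0.061=0.01464, 0.06·0.244=0.01464, 0.12·0.223=0.02676, 0.46·0.073=0.03358. Summing gives P(defective) = 0.10474.
P(Machine 3 | defective) = 0.01464 / 0.10474 = 0.1398.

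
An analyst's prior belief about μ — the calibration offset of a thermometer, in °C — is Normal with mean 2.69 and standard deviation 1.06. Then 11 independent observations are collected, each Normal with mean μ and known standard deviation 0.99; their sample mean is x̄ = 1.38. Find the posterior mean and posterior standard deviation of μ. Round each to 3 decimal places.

With known σ, the Normal prior is conjugate. Weight on the data is w = (n/σ²)/(n/σ² + 1/τ₀²) = 11.2233/(11.2233+0.889996) = 0.92653.
Posterior mean = w·x̄ + (1−w)·μ₀ = 0.92653·1.38 + 0.073472·2.69 = 1.476. Posterior variance = 1/(11.2233+0.889996) = 0.0825536, so SD = 0.287.

Posterior mean ≈ 1.476; posterior SD ≈ 0.287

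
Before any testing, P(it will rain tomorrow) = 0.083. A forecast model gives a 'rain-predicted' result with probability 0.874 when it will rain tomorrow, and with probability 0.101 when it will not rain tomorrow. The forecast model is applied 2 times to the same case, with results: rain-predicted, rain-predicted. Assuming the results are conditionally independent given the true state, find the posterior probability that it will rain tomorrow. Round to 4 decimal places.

Posterior P(H) ≈ 0.8714

Let H be the event that it will rain tomorrow; start with P(H) = 0.083. P('rain-predicted'|H) = 0.874, P('rain-predicted'|¬H) = 0.101.
Update on result 1 ('rain-predicted'): P(H) ← 0.874·0.0830 / (0.874·0.0830 + 0.101·0.9170) = 0.072542/0.16516 = 0.4392.
Update on result 2 ('rain-predicted'): P(H) ← 0.874·0.4392 / (0.874·0.4392 + 0.101·0.5608) = 0.38388/0.44052 = 0.8714.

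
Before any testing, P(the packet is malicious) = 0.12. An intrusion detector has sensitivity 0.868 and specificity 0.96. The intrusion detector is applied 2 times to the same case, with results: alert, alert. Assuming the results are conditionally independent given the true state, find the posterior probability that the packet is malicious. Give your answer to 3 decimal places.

With H the event that the packet is malicious, the joint likelihood of the observed sequence is P(data|H) = 0.868·0.868 = 0.75342 and P(data|¬H) = 0.04·0.04 = 0.0016000.
Bayes: P(H|data) = 0.12·0.75342 / (0.12·0.75342 + 0.88·0.0016000) = 0.090411/0.091819 = 0.9847.

Posterior P(H) ≈ 0.985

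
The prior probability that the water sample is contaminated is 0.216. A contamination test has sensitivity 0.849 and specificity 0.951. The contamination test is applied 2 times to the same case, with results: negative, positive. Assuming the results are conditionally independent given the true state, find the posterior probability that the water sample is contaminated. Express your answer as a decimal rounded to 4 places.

Posterior P(H) ≈ 0.4312

Let H be the event that the water sample is contaminated; start with P(H) = 0.216. P('positive'|H) = 0.849, P('positive'|¬H) = 0.049.
Update on result 1 ('negative'): P(H) ← 0.151·0.2160 / (0.151·0.2160 + 0.951·0.7840) = 0.032616/0.77820 = 0.0419.
Update on result 2 ('positive'): P(H) ← 0.849·0.0419 / (0.849·0.0419 + 0.049·0.9581) = 0.035583/0.082530 = 0.4312.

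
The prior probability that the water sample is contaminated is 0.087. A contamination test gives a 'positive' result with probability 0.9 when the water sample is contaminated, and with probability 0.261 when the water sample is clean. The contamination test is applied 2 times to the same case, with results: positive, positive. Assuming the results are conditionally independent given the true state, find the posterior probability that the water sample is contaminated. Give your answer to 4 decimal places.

Posterior P(H) ≈ 0.5312

Let H be the event that the water sample is contaminated; start with P(H) = 0.087. P('positive'|H) = 0.9, P('positive'|¬H) = 0.261.
Update on result 1 ('positive'): P(H) ← 0.9·0.0870 / (0.9·0.0870 + 0.261·0.9130) = 0.078300/0.31659 = 0.2473.
Update on result 2 ('positive'): P(H) ← 0.9·0.2473 / (0.9·0.2473 + 0.261·0.7527) = 0.22259/0.41904 = 0.5312.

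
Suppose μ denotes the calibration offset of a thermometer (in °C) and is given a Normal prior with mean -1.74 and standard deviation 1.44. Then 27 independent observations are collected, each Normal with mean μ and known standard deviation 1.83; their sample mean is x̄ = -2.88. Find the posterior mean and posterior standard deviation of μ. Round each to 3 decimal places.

With known σ, the Normal prior is conjugate. Weight on the data is w = (n/σ²)/(n/σ² + 1/τ₀²) = 8.06235/(8.06235+0.482253) = 0.94356.
Posterior mean = w·x̄ + (1−w)·μ₀ = 0.94356·-2.88 + 0.056440·-1.74 = -2.816. Posterior variance = 1/(8.06235+0.482253) = 0.117033, so SD = 0.342.

Posterior mean ≈ -2.816; posterior SD ≈ 0.342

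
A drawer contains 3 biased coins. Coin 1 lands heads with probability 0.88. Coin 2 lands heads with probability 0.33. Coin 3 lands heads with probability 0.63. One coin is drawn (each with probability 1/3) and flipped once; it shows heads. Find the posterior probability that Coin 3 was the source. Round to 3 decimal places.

P(heads|C1) = 0.88; P(heads|C2) = 0.33; P(heads|C3) = 0.63.
Prior × likelihood for each source: 0.333333·0.88=0.2933, 0.333333·0.33=0.1100, 0.333333·0.63=0.2100. Summing gives P(heads) = 0.61333.
P(Coin 3 | heads) = 0.2100 / 0.61333 = 0.342.

Posterior probability ≈ 0.342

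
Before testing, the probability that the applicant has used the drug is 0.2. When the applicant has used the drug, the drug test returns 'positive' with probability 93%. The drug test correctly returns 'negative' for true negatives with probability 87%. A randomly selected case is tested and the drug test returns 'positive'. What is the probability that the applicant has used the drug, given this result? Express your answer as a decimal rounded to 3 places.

Write H for 'the applicant has used the drug'. Prior odds H:¬H = 0.2/0.8 = 0.25000. For the 'positive' outcome, the likelihood ratio is 0.93/0.13 = 7.1538.
Posterior odds = 0.25000 × 7.1538 = 1.7885, so P(H|E) = 1.7885/(1+1.7885) = 0.641.

P(H | E) ≈ 0.641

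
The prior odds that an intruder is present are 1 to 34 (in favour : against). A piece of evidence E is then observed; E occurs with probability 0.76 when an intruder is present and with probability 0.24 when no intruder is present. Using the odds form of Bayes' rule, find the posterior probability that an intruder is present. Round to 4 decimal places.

Posterior probability ≈ 0.0852

Prior odds = 1/34 = 0.029412.
Likelihood ratio for E = 0.76/0.24 = 3.1667.
Posterior odds = prior odds × LR = 0.093137.
Posterior probability = odds/(1+odds) = 0.093137/1.0931 = 0.0852.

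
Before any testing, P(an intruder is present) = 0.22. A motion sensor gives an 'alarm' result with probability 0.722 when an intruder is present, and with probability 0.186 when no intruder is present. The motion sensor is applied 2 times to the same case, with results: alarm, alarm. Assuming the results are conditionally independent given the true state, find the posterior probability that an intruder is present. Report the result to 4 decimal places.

With H the event that an intruder is present, the joint likelihood of the observed sequence is P(data|H) = 0.722·0.722 = 0.52128 and P(data|¬H) = 0.186·0.186 = 0.034596.
Bayes: P(H|data) = 0.22·0.52128 / (0.22·0.52128 + 0.78·0.034596) = 0.11468/0.14167 = 0.8095.

Posterior P(H) ≈ 0.8095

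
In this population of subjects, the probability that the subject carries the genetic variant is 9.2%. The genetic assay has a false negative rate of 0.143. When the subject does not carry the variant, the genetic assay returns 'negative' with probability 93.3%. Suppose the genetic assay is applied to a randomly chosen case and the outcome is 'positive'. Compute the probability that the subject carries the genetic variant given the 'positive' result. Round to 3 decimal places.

P(H | E) ≈ 0.564

Write H for 'the subject carries the genetic variant'. Prior odds H:¬H = 0.092/0.908 = 0.10132. For the 'positive' outcome, the likelihood ratio is 0.857/0.067 = 12.791.
Posterior odds = 0.10132 × 12.791 = 1.2960, so P(H|E) = 1.2960/(1+1.2960) = 0.564.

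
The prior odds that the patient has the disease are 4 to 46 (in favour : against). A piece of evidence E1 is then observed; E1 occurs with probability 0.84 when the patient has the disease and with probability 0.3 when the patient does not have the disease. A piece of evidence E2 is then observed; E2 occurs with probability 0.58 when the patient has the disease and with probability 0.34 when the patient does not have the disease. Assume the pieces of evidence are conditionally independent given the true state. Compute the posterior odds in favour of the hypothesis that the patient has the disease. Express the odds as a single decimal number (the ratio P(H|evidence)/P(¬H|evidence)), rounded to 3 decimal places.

Posterior odds ≈ 0.415

Prior odds = 4/46 = 0.086957.
Likelihood ratio for E1 = 0.84/0.3 = 2.8000.
Likelihood ratio for E2 = 0.58/0.34 = 1.7059.
Posterior odds = prior odds × LR₁ × LR₂ = 0.41535.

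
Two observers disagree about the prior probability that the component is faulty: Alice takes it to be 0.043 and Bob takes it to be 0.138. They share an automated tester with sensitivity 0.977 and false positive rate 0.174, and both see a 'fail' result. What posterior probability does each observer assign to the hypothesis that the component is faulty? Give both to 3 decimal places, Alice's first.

Alice: 0.201; Bob: 0.473

The likelihood ratio for a 'fail' result is 0.977/0.174 = 5.6149.
Alice: prior odds 0.043/0.957 = 0.044932; posterior odds 0.25229; posterior probability 0.201.
Bob: prior odds 0.138/0.862 = 0.16009; posterior odds 0.89891; posterior probability 0.473.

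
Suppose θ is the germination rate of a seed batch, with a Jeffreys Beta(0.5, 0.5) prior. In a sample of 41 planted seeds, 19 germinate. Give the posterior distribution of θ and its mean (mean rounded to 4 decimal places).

Posterior: Beta(19.5, 22.5); mean ≈ 0.4643

Observing 19 successes and 22 failures updates Beta(0.5, 0.5) by adding the success and failure counts to the two shape parameters: α = 0.5+19 = 19.5, β = 0.5+22 = 22.5.
Posterior mean = α/(α+β) = 19.5/42 = 0.4643.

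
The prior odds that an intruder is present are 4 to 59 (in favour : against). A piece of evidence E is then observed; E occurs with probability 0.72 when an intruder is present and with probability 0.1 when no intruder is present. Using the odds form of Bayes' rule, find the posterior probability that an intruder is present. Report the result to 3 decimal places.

Prior odds = 4/59 = 0.067797.
Likelihood ratio for E = 0.72/0.1 = 7.2000.
Posterior odds = prior odds × LR = 0.48814.
Posterior probability = odds/(1+odds) = 0.48814/1.4881 = 0.328.

Posterior probability ≈ 0.328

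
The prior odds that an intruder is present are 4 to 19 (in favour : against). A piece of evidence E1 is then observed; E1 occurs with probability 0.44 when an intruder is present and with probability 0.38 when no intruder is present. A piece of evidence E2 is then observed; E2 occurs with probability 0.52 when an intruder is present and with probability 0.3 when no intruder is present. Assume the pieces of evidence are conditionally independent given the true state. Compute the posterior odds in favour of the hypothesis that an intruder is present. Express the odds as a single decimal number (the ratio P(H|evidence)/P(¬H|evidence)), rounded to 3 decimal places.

Prior odds = 4/19 = 0.21053. In log-odds, ln(0.21053) = -1.5581.
Add log likelihood ratios: ln(1.1579) + ln(1.7333) = 0.69665.
Posterior log-odds = -0.86149, so posterior odds = exp(-0.86149) = 0.42253.

Posterior odds ≈ 0.423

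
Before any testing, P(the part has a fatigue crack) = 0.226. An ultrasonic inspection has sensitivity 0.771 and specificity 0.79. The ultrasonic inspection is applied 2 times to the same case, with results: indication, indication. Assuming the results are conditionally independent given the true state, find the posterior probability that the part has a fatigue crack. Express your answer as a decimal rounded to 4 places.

Posterior P(H) ≈ 0.7974

With H the event that the part has a fatigue crack, the joint likelihood of the observed sequence is P(data|H) = 0.771·0.771 = 0.59444 and P(data|¬H) = 0.21·0.21 = 0.044100.
Bayes: P(H|data) = 0.226·0.59444 / (0.226·0.59444 + 0.774·0.044100) = 0.13434/0.16848 = 0.7974.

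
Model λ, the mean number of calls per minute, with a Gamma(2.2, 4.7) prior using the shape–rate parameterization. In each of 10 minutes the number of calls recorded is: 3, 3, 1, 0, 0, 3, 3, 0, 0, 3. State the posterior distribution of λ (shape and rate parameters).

Posterior: Gamma(shape=18.2, rate=14.7)

The Poisson likelihood adds the total count to the shape and the number of exposure periods to the rate. Here ∑xᵢ = 16 and n = 10, so shape 2.2→18.2 and rate 4.7→14.7.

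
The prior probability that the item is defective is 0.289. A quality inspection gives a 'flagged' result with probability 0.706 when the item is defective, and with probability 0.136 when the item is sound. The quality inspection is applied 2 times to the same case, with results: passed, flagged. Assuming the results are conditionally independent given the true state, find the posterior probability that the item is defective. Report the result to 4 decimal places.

With H the event that the item is defective, the joint likelihood of the observed sequence is P(data|H) = 0.294·0.706 = 0.20756 and P(data|¬H) = 0.864·0.136 = 0.11750.
Bayes: P(H|data) = 0.289·0.20756 / (0.289·0.20756 + 0.711·0.11750) = 0.059986/0.14353 = 0.4179.

Posterior P(H) ≈ 0.4179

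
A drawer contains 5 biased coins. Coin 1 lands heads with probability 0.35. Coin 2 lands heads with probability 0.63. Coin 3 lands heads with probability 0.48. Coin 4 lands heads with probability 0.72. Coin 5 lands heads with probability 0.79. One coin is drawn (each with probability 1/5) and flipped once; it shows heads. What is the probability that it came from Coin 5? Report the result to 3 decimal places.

Posterior probability ≈ 0.266

P(heads|C1) = 0.35; P(heads|C2) = 0.63; P(heads|C3) = 0.48; P(heads|C4) = 0.72; P(heads|C5) = 0.79.
Prior × likelihood for each source: 0.2·0.35=0.07000, 0.2·0.63=0.1260, 0.2·0.48=0.09600, 0.2·0.72=0.1440, 0.2·0.79=0.1580. Summing gives P(heads) = 0.59400.
P(Coin 5 | heads) = 0.1580 / 0.59400 = 0.266.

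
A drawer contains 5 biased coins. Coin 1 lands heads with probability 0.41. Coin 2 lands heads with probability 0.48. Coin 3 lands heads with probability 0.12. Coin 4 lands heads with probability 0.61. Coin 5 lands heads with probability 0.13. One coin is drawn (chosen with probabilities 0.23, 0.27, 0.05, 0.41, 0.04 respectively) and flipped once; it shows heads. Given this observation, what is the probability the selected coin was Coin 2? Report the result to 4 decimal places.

Posterior probability ≈ 0.2671

Tabulate prior·likelihood by source: [1] prior 0.23, lik 0.41, product 0.09430; [2] prior 0.27, lik 0.48, product 0.1296; [3] prior 0.05, lik 0.12, product 0.006000; [4] prior 0.41, lik 0.61, product 0.2501; [5] prior 0.04, lik 0.13, product 0.005200.
Normalizing constant = 0.48520; the posterior for Coin 2 is its product over the sum, 0.1296/0.48520 = 0.2671.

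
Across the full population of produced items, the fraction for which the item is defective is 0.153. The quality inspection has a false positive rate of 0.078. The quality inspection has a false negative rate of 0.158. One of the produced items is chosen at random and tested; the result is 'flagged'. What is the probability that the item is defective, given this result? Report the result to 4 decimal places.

Write H for 'the item is defective'. Prior odds H:¬H = 0.153/0.847 = 0.18064. For the 'flagged' outcome, the likelihood ratio is 0.842/0.078 = 10.795.
Posterior odds = 0.18064 × 10.795 = 1.9500, so P(H|E) = 1.9500/(1+1.9500) = 0.6610.

P(H | E) ≈ 0.6610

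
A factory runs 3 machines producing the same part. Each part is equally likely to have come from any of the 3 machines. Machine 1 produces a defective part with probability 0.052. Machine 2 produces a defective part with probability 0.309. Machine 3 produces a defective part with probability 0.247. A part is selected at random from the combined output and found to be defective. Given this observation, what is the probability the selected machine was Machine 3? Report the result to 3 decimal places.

Posterior probability ≈ 0.406

Tabulate prior·likelihood by source: [1] prior 0.333333, lik 0.052, product 0.01733; [2] prior 0.333333, lik 0.309, product 0.1030; [3] prior 0.333333, lik 0.247, product 0.08233.
Normalizing constant = 0.20267; the posterior for Machine 3 is its product over the sum, 0.08233/0.20267 = 0.406.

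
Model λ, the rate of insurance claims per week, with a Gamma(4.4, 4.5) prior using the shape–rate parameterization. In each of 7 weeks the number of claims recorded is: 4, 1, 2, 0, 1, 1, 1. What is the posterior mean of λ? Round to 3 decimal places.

Posterior mean ≈ 1.252

The Poisson likelihood adds the total count to the shape and the number of exposure periods to the rate. Here ∑xᵢ = 10 and n = 7, so shape 4.4→14.4 and rate 4.5→11.5.
Posterior mean = shape/rate = 14.4/11.5 = 1.252.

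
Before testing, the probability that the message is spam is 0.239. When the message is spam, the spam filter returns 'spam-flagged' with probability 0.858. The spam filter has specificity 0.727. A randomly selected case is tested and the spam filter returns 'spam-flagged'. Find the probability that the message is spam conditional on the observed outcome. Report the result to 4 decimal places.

P(H | E) ≈ 0.4967

Let H be the event that the message is spam. P(H) = 0.239, so P(¬H) = 0.761. With E the 'spam-flagged' result, P(E|H) = 0.858 and P(E|¬H) = 0.273.
P(E) = 0.858·0.239 + 0.273·0.761 = 0.20506 + 0.20775 = 0.41282.
By Bayes' theorem, P(H|E) = 0.20506 / 0.41282 = 0.4967.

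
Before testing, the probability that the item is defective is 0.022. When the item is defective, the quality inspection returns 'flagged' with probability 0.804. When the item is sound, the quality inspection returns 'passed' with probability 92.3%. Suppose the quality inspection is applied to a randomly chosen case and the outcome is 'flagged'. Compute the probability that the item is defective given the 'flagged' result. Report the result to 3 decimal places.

P(H | E) ≈ 0.190

Write H for 'the item is defective'. Prior odds H:¬H = 0.022/0.978 = 0.022495. For the 'flagged' outcome, the likelihood ratio is 0.804/0.077 = 10.442.
Posterior odds = 0.022495 × 10.442 = 0.23488, so P(H|E) = 0.23488/(1+0.23488) = 0.190.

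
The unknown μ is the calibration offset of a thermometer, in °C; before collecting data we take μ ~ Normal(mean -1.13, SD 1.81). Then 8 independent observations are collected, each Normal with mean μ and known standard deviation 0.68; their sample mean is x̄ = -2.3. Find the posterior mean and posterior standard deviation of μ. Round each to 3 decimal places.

Posterior mean ≈ -2.280; posterior SD ≈ 0.238

Prior precision 1/τ₀² = 1/1.81² = 0.305241; data precision n/σ² = 8/0.68² = 17.3010.
Posterior precision = 0.305241 + 17.3010 = 17.6063, giving posterior SD = 1/√17.6063 = 0.238.
Posterior mean = (0.305241·-1.13 + 17.3010·-2.3) / 17.6063 = -2.280.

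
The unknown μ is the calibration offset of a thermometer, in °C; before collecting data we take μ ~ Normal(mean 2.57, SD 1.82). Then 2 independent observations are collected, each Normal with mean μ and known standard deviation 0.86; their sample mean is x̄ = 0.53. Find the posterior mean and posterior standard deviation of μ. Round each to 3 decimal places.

Posterior mean ≈ 0.735; posterior SD ≈ 0.577

Prior precision 1/τ₀² = 1/1.82² = 0.301896; data precision n/σ² = 2/0.86² = 2.70416.
Posterior precision = 0.301896 + 2.70416 = 3.00606, giving posterior SD = 1/√3.00606 = 0.577.
Posterior mean = (0.301896·2.57 + 2.70416·0.53) / 3.00606 = 0.735.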